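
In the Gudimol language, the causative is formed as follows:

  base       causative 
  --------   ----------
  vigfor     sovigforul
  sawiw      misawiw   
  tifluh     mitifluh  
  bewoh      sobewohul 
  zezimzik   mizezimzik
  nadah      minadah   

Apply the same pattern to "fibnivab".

mifibnivab

bewoh and nadah both end in -h yet inflect differently (sobewohul, minadah), so the final letter is not what conditions the rule; the last vowel is.
"fibnivab" has last vowel 'a'. The one such stem in the data (nadah → minadah) adds the prefix mi-, so the same rule applies.
The other pattern: stems whose last vowel is 'o' add so- … -ul around the stem.
So fibnivab → mifibnivab.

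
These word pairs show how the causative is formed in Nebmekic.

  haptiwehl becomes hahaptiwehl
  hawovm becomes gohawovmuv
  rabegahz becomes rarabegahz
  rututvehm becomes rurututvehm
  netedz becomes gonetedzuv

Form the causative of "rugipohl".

rurugipohl

rututvehm and hawovm both end in -m yet inflect differently (rurututvehm, gohawovmuv), so the final letter is not what conditions the rule; the second-to-last letter is.
"rugipohl" has second-to-last letter 'h'. The stems whose second-to-last letter is 'h' (rututvehm → rurututvehm, rabegahz → rarabegahz, haptiwehl → hahaptiwehl) repeat the first consonant+vowel as a prefix.
The other pattern: stems whose second-to-last letter is 'd' or 'v' add go- … -uv around the stem.
So rugipohl → rurugipohl.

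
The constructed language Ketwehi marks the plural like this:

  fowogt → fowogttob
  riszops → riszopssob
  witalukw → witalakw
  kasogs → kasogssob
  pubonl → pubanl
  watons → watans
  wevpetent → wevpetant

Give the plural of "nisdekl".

nisdakl

fowogt and wevpetent both end in -t yet inflect differently (fowogttob, wevpetant), so the final letter is not what conditions the rule; the second-to-last letter is.
"nisdekl" has second-to-last letter 'k'. The one such stem in the data (witalukw → witalakw) changes the last vowel to 'a' (as do wevpetent, watons), so the same rule applies.
The other pattern: stems whose second-to-last letter is 'g' or 'p' double the final consonant and add -ob.
So nisdekl → nisdakl.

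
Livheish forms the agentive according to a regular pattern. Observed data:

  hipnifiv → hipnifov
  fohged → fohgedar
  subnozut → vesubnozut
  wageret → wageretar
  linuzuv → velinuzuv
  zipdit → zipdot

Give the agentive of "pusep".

zipdit and subnozut both end in -t yet inflect differently (zipdot, vesubnozut), so the final letter is not what conditions the rule; the last vowel is.
"pusep" has last vowel 'e'. The stems whose last vowel is 'e' (fohged → fohgedar, wageret → wageretar) add -ar.
The other patterns: stems whose last vowel is 'i' change the last vowel to 'o'; stems whose last vowel is 'u' add the prefix ve-.
So pusep → pusepar.

pusepar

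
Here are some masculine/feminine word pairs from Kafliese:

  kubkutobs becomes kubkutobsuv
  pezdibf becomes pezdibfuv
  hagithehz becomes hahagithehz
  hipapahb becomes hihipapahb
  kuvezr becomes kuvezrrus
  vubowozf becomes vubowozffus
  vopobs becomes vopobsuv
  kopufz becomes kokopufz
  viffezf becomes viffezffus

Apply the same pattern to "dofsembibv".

dofsembibvuv

pezdibf and vubowozf both end in -f yet inflect differently (pezdibfuv, vubowozffus), so the final letter is not what conditions the rule; the second-to-last letter is.
"dofsembibv" has second-to-last letter 'b'. The stems whose second-to-last letter is 'b' (pezdibf → pezdibfuv, kubkutobs → kubkutobsuv, vopobs → vopobsuv) add -uv.
The other patterns: stems whose second-to-last letter is 'z' double the final consonant and add -us; stems whose second-to-last letter is 'f' or 'h' repeat the first consonant+vowel as a prefix.
So dofsembibv → dofsembibvuv.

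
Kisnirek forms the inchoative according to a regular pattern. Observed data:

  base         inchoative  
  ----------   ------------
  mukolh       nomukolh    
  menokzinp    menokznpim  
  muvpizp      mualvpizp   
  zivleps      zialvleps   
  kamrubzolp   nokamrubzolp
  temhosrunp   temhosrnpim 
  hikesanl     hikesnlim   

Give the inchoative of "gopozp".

kamrubzolp and temhosrunp both end in -p yet inflect differently (nokamrubzolp, temhosrnpim), so the final letter is not what conditions the rule; the second-to-last letter is.
"gopozp" has second-to-last letter 'z'. The one such stem in the data (muvpizp → mualvpizp) inserts -al- after the first vowel (as does zivleps), so the same rule applies.
So gopozp → goalpozp.

goalpozp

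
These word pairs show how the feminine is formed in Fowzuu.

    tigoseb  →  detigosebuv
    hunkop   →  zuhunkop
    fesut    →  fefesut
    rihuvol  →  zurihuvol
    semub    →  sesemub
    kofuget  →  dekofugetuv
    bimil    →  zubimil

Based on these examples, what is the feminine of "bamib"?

zubamib

tigoseb and semub both end in -b yet inflect differently (detigosebuv, sesemub), so the final letter is not what conditions the rule; the last vowel is.
"bamib" has last vowel 'i'. The one such stem in the data (bimil → zubimil) adds the prefix zu-, so the same rule applies.
The other patterns: stems whose last vowel is 'e' add de- … -uv around the stem; stems whose last vowel is 'u' repeat the first consonant+vowel as a prefix.
So bamib → zubamib.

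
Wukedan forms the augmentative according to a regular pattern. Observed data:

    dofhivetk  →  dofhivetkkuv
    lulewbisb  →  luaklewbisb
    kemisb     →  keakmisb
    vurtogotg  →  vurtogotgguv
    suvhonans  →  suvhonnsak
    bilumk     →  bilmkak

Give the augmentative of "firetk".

"firetk" has second-to-last letter 't'. The stems whose second-to-last letter is 't' (vurtogotg → vurtogotgguv, dofhivetk → dofhivetkkuv) double the final consonant and add -uv.
The other patterns: stems whose second-to-last letter is 's' insert -ak- after the first vowel; stems whose second-to-last letter is 'm' or 'n' delete the last vowel and add -ak.
So firetk → firetkkuv.

firetkkuv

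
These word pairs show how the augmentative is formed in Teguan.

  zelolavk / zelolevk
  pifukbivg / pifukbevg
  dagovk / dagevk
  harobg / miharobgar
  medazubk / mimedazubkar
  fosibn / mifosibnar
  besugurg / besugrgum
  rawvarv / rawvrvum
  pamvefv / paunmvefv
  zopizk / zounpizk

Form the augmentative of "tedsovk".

"tedsovk" has second-to-last letter 'v'. The stems whose second-to-last letter is 'v' (zelolavk → zelolevk, pifukbivg → pifukbevg, dagovk → dagevk) change the last vowel to 'e'.
The other patterns: stems whose second-to-last letter is 'b' add mi- … -ar around the stem; stems whose second-to-last letter is 'r' delete the last vowel and add -um; stems whose second-to-last letter is 'f' or 'z' insert -un- after the first vowel.
So tedsovk → tedsevk.

tedsevk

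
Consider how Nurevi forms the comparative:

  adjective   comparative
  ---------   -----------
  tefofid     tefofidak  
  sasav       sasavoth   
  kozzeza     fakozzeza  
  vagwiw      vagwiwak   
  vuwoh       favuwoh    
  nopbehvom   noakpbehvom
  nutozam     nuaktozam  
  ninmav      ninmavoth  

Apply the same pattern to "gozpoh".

fagozpoh

nutozam and ninmav both have last vowel 'a' yet inflect differently (nuaktozam, ninmavoth), so the last vowel is not what conditions the rule; the final letter is.
"gozpoh" ends in -h. The one such stem in the data (vuwoh → favuwoh) adds the prefix fa-, so the same rule applies.
So gozpoh → fagozpoh.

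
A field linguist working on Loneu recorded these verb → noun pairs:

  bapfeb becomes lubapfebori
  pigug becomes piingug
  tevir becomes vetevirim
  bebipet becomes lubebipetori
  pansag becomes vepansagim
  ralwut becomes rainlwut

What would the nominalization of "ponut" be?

"ponut" has last vowel 'u'. The stems whose last vowel is 'u' (pigug → piingug, ralwut → rainlwut) insert -in- after the first vowel.
So ponut → poinnut.

poinnut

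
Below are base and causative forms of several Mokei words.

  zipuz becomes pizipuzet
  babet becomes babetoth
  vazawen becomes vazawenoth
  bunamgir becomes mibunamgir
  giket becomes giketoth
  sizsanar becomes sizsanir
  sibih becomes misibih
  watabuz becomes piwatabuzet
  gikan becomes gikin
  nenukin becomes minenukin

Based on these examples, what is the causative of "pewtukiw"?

bunamgir and sizsanar both end in -r yet inflect differently (mibunamgir, sizsanir), so the final letter is not what conditions the rule; the last vowel is.
"pewtukiw" has last vowel 'i'. The stems whose last vowel is 'i' (bunamgir → mibunamgir, sibih → misibih, nenukin → minenukin) add the prefix mi-.
So pewtukiw → mipewtukiw.

mipewtukiw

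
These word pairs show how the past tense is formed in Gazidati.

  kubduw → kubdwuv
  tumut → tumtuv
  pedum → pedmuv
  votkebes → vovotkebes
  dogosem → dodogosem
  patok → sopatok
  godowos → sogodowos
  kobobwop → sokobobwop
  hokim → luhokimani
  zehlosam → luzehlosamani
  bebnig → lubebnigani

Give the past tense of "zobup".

zobpuv

pedum and dogosem both end in -m yet inflect differently (pedmuv, dodogosem), so the final letter is not what conditions the rule; the last vowel is.
"zobup" has last vowel 'u'. The stems whose last vowel is 'u' (kubduw → kubdwuv, tumut → tumtuv, pedum → pedmuv) delete the last vowel and add -uv.
The other patterns: stems whose last vowel is 'e' repeat the first consonant+vowel as a prefix; stems whose last vowel is 'o' add the prefix so-; stems whose last vowel is 'a' or 'i' add lu- … -ani around the stem.
So zobup → zobpuv.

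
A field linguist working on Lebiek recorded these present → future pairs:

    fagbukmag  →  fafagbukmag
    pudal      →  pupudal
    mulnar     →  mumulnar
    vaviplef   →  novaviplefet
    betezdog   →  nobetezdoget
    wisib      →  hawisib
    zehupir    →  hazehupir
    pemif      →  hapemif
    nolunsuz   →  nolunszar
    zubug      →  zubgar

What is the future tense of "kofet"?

"kofet" has last vowel 'e'. The one such stem in the data (vaviplef → novaviplefet) adds no- … -et around the stem, so the same rule applies.
So kofet → nokofetet.

nokofetet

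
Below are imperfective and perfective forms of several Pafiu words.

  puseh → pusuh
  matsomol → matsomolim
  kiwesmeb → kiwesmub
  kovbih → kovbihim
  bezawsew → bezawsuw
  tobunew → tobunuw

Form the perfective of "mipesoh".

puseh and kovbih both end in -h yet inflect differently (pusuh, kovbihim), so the final letter is not what conditions the rule; the last vowel is.
"mipesoh" has last vowel 'o'. The one such stem in the data (matsomol → matsomolim) adds -im, so the same rule applies.
The other pattern: stems whose last vowel is 'e' change the last vowel to 'u'.
So mipesoh → mipesohim.

mipesohim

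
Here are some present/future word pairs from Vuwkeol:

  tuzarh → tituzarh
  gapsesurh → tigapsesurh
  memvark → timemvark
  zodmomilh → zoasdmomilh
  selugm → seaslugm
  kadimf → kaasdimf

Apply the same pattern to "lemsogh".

leasmsogh

tuzarh and zodmomilh both end in -h yet inflect differently (tituzarh, zoasdmomilh), so the final letter is not what conditions the rule; the second-to-last letter is.
"lemsogh" has second-to-last letter 'g'. The one such stem in the data (selugm → seaslugm) inserts -as- after the first vowel (as do zodmomilh, kadimf), so the same rule applies.
So lemsogh → leasmsogh.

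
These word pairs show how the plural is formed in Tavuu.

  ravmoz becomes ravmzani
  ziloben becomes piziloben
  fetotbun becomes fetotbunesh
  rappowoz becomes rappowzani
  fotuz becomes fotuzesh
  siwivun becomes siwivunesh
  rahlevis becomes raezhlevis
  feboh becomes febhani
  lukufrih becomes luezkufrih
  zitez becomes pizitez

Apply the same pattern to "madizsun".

madizsunesh

fotuz and ravmoz both end in -z yet inflect differently (fotuzesh, ravmzani), so the final letter is not what conditions the rule; the last vowel is.
"madizsun" has last vowel 'u'. The stems whose last vowel is 'u' (siwivun → siwivunesh, fotuz → fotuzesh, fetotbun → fetotbunesh) add -esh.
The other patterns: stems whose last vowel is 'o' delete the last vowel and add -ani; stems whose last vowel is 'e' add the prefix pi-; stems whose last vowel is 'i' insert -ez- after the first vowel.
So madizsun → madizsunesh.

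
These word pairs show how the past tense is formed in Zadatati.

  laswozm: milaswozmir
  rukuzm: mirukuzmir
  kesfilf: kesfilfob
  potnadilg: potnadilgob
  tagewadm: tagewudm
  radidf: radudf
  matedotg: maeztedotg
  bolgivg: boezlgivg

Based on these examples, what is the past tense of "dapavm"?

daezpavm

"dapavm" has second-to-last letter 'v'. The one such stem in the data (bolgivg → boezlgivg) inserts -ez- after the first vowel (as does matedotg), so the same rule applies.
So dapavm → daezpavm.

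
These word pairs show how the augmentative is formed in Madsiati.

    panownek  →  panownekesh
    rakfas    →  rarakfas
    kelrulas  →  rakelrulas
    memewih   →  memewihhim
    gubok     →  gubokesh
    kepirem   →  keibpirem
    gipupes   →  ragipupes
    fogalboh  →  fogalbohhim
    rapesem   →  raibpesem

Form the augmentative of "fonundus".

"fonundus" ends in -s. The stems ending in -s (gipupes → ragipupes, rakfas → rarakfas, kelrulas → rakelrulas) add the prefix ra-.
The other patterns: stems ending in -k add -esh; stems ending in -m insert -ib- after the first vowel; stems ending in -h double the final consonant and add -im.
So fonundus → rafonundus.

rafonundus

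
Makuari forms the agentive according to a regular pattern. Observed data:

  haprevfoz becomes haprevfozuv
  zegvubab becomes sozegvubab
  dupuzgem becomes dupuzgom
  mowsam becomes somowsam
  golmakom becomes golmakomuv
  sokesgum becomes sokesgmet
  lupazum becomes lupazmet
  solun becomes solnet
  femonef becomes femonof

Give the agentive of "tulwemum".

dupuzgem and lupazum both end in -m yet inflect differently (dupuzgom, lupazmet), so the final letter is not what conditions the rule; the last vowel is.
"tulwemum" has last vowel 'u'. The stems whose last vowel is 'u' (lupazum → lupazmet, sokesgum → sokesgmet, solun → solnet) delete the last vowel and add -et.
The other patterns: stems whose last vowel is 'e' change the last vowel to 'o'; stems whose last vowel is 'a' add the prefix so-; stems whose last vowel is 'o' add -uv.
So tulwemum → tulwemmet.

tulwemmet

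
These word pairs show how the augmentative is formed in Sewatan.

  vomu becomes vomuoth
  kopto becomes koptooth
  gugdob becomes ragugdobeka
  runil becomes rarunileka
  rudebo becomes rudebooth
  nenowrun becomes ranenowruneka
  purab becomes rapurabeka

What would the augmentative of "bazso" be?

bazsooth

gugdob and kopto both have last vowel 'o' yet inflect differently (ragugdobeka, koptooth), so the last vowel is not what conditions the rule; whether the stem ends in a vowel or a consonant is.
"bazso" ends in a vowel. The stems ending in a vowel (kopto → koptooth, vomu → vomuoth, rudebo → rudebooth) add -oth.
The other pattern: stems ending in a consonant add ra- … -eka around the stem.
So bazso → bazsooth.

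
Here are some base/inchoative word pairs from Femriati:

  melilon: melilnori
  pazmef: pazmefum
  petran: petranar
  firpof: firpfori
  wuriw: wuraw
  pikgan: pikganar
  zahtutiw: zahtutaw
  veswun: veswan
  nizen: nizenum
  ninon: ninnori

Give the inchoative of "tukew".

veswun and pikgan both end in -n yet inflect differently (veswan, pikganar), so the final letter is not what conditions the rule; the last vowel is.
"tukew" has last vowel 'e'. The stems whose last vowel is 'e' (nizen → nizenum, pazmef → pazmefum) add -um.
So tukew → tukewum.

tukewum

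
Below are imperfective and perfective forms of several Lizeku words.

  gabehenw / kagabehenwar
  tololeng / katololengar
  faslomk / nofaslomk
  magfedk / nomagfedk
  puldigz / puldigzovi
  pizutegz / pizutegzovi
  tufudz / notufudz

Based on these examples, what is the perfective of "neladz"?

"neladz" has second-to-last letter 'd'. The stems whose second-to-last letter is 'd' (tufudz → notufudz, magfedk → nomagfedk) add the prefix no-.
The other patterns: stems whose second-to-last letter is 'g' add -ovi; stems whose second-to-last letter is 'n' add ka- … -ar around the stem.
So neladz → noneladz.

noneladz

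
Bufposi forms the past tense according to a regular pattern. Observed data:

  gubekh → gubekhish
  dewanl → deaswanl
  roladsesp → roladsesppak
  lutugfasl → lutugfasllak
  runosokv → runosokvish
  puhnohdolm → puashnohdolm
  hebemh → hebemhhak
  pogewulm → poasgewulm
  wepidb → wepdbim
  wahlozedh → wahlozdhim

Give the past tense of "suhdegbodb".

suhdegbdbim

gubekh and wahlozedh both end in -h yet inflect differently (gubekhish, wahlozdhim), so the final letter is not what conditions the rule; the second-to-last letter is.
"suhdegbodb" has second-to-last letter 'd'. The stems whose second-to-last letter is 'd' (wahlozedh → wahlozdhim, wepidb → wepdbim) delete the last vowel and add -im.
So suhdegbodb → suhdegbdbim.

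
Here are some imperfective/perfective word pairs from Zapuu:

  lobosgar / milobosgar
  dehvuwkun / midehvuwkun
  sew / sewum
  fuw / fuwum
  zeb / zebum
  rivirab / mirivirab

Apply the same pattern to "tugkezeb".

mitugkezeb

rivirab and zeb both end in -b yet inflect differently (mirivirab, zebum), so the final letter is not what conditions the rule; the number of vowels is.
"tugkezeb" has 3 vowels. The stems with 3 vowels (dehvuwkun → midehvuwkun, lobosgar → milobosgar, rivirab → mirivirab) add the prefix mi-.
The other pattern: stems with 1 vowel add -um.
So tugkezeb → mitugkezeb.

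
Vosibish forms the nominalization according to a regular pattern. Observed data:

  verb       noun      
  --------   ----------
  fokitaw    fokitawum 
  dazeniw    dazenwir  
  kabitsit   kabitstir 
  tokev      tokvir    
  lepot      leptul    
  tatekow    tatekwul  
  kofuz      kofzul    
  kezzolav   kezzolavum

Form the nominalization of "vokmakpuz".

vokmakpzul

kezzolav and tokev both end in -v yet inflect differently (kezzolavum, tokvir), so the final letter is not what conditions the rule; the last vowel is.
"vokmakpuz" has last vowel 'u'. The one such stem in the data (kofuz → kofzul) deletes the last vowel and adds -ul (as do lepot, tatekow), so the same rule applies.
So vokmakpuz → vokmakpzul.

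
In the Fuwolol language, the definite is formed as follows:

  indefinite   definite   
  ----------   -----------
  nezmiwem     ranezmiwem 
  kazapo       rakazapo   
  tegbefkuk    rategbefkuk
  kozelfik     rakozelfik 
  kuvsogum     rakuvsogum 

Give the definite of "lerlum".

ralerlum

Every pair shown (nezmiwem → ranezmiwem, kazapo → rakazapo, tegbefkuk → rategbefkuk, …) follows the same rule: add the prefix ra-.
So lerlum → ralerlum.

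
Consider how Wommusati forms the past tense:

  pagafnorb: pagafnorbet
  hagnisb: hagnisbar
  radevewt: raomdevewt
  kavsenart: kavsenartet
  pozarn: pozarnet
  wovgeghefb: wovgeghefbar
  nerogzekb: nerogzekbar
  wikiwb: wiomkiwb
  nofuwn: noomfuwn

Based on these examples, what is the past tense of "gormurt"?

gormurtet

kavsenart and radevewt both end in -t yet inflect differently (kavsenartet, raomdevewt), so the final letter is not what conditions the rule; the second-to-last letter is.
"gormurt" has second-to-last letter 'r'. The stems whose second-to-last letter is 'r' (pagafnorb → pagafnorbet, pozarn → pozarnet, kavsenart → kavsenartet) add -et.
So gormurt → gormurtet.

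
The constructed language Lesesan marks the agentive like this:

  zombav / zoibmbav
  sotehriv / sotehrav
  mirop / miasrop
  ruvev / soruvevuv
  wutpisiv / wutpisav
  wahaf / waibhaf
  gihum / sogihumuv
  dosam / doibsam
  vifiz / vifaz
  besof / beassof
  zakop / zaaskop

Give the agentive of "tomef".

sotomefuv

sotehriv and zombav both end in -v yet inflect differently (sotehrav, zoibmbav), so the final letter is not what conditions the rule; the last vowel is.
"tomef" has last vowel 'e'. The one such stem in the data (ruvev → soruvevuv) adds so- … -uv around the stem, so the same rule applies.
So tomef → sotomefuv.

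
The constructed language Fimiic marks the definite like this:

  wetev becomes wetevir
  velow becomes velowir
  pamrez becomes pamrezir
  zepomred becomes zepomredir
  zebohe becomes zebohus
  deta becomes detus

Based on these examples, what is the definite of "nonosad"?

nonosadir

zebohe and wetev both have last vowel 'e' yet inflect differently (zebohus, wetevir), so the last vowel is not what conditions the rule; whether the stem ends in a vowel or a consonant is.
"nonosad" ends in a consonant. The stems ending in a consonant (wetev → wetevir, pamrez → pamrezir, zepomred → zepomredir) add -ir.
So nonosad → nonosadir.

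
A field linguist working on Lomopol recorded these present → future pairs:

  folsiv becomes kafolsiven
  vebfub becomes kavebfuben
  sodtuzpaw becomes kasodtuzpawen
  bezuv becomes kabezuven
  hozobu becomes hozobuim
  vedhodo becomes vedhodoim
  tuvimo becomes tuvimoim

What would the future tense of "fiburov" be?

kafiburoven

vebfub and hozobu both have last vowel 'u' yet inflect differently (kavebfuben, hozobuim), so the last vowel is not what conditions the rule; whether the stem ends in a vowel or a consonant is.
"fiburov" ends in a consonant. The stems ending in a consonant (folsiv → kafolsiven, vebfub → kavebfuben, sodtuzpaw → kasodtuzpawen) add ka- … -en around the stem.
So fiburov → kafiburoven.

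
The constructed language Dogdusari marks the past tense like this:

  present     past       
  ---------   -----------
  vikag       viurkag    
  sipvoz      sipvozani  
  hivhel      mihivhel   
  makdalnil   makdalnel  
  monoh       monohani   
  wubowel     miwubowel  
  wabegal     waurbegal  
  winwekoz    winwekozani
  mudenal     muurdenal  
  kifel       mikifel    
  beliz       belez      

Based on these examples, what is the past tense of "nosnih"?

nosneh

makdalnil and hivhel both end in -l yet inflect differently (makdalnel, mihivhel), so the final letter is not what conditions the rule; the last vowel is.
"nosnih" has last vowel 'i'. The stems whose last vowel is 'i' (beliz → belez, makdalnil → makdalnel) change the last vowel to 'e'.
The other patterns: stems whose last vowel is 'e' add the prefix mi-; stems whose last vowel is 'o' add -ani; stems whose last vowel is 'a' insert -ur- after the first vowel.
So nosnih → nosneh.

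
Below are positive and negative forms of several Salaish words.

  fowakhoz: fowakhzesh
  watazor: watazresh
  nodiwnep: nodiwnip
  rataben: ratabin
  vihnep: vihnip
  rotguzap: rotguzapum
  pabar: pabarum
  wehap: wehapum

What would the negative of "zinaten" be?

zinatin

nodiwnep and rotguzap both end in -p yet inflect differently (nodiwnip, rotguzapum), so the final letter is not what conditions the rule; the last vowel is.
"zinaten" has last vowel 'e'. The stems whose last vowel is 'e' (nodiwnep → nodiwnip, rataben → ratabin, vihnep → vihnip) change the last vowel to 'i'.
So zinaten → zinatin.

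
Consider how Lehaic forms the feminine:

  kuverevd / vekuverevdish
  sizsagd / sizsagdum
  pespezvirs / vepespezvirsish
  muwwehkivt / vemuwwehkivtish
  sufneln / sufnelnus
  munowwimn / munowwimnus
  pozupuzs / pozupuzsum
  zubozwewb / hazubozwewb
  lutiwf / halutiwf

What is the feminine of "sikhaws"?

pespezvirs and pozupuzs both end in -s yet inflect differently (vepespezvirsish, pozupuzsum), so the final letter is not what conditions the rule; the second-to-last letter is.
"sikhaws" has second-to-last letter 'w'. The stems whose second-to-last letter is 'w' (zubozwewb → hazubozwewb, lutiwf → halutiwf) add the prefix ha-.
The other patterns: stems whose second-to-last letter is 'l' or 'm' add -us; stems whose second-to-last letter is 'r' or 'v' add ve- … -ish around the stem; stems whose second-to-last letter is 'g' or 'z' add -um.
So sikhaws → hasikhaws.

hasikhaws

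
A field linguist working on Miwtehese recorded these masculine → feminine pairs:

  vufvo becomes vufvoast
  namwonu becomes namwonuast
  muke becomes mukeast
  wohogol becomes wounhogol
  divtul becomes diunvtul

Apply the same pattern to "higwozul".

hiungwozul

vufvo and wohogol both have last vowel 'o' yet inflect differently (vufvoast, wounhogol), so the last vowel is not what conditions the rule; whether the stem ends in a vowel or a consonant is.
"higwozul" ends in a consonant. The stems ending in a consonant (wohogol → wounhogol, divtul → diunvtul) insert -un- after the first vowel.
The other pattern: stems ending in a vowel add -ast.
So higwozul → hiungwozul.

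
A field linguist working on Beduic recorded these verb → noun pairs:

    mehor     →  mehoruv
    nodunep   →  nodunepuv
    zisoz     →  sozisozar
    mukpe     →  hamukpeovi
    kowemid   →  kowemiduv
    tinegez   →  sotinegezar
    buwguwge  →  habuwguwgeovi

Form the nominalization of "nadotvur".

"nadotvur" ends in -r. The one such stem in the data (mehor → mehoruv) adds -uv, so the same rule applies.
The other patterns: stems ending in -e add ha- … -ovi around the stem; stems ending in -z add so- … -ar around the stem.
So nadotvur → nadotvuruv.

nadotvuruv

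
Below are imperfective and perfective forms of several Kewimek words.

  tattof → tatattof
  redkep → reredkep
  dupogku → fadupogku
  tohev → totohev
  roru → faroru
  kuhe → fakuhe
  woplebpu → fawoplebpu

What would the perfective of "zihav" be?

kuhe and tohev both have last vowel 'e' yet inflect differently (fakuhe, totohev), so the last vowel is not what conditions the rule; whether the stem ends in a vowel or a consonant is.
"zihav" ends in a consonant. The stems ending in a consonant (tohev → totohev, tattof → tatattof, redkep → reredkep) repeat the first consonant+vowel as a prefix.
So zihav → zizihav.

zizihav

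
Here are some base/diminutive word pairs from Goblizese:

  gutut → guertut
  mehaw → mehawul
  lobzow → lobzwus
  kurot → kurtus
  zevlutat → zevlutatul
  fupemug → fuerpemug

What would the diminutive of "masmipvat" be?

kurot and gutut both end in -t yet inflect differently (kurtus, guertut), so the final letter is not what conditions the rule; the last vowel is.
"masmipvat" has last vowel 'a'. The stems whose last vowel is 'a' (zevlutat → zevlutatul, mehaw → mehawul) add -ul.
The other patterns: stems whose last vowel is 'o' delete the last vowel and add -us; stems whose last vowel is 'u' insert -er- after the first vowel.
So masmipvat → masmipvatul.

masmipvatul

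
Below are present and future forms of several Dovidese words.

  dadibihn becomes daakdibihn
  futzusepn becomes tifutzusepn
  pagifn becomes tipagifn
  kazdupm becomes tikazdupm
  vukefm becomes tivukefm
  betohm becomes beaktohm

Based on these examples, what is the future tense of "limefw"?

dadibihn and pagifn both end in -n yet inflect differently (daakdibihn, tipagifn), so the final letter is not what conditions the rule; the second-to-last letter is.
"limefw" has second-to-last letter 'f'. The stems whose second-to-last letter is 'f' (pagifn → tipagifn, vukefm → tivukefm) add the prefix ti-.
The other pattern: stems whose second-to-last letter is 'h' insert -ak- after the first vowel.
So limefw → tilimefw.

tilimefw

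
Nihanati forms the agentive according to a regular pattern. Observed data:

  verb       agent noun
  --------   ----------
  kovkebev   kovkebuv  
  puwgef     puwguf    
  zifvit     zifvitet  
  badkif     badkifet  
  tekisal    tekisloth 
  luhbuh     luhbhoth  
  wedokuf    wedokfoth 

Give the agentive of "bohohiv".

puwgef and badkif both end in -f yet inflect differently (puwguf, badkifet), so the final letter is not what conditions the rule; the last vowel is.
"bohohiv" has last vowel 'i'. The stems whose last vowel is 'i' (zifvit → zifvitet, badkif → badkifet) add -et.
So bohohiv → bohohivet.

bohohivet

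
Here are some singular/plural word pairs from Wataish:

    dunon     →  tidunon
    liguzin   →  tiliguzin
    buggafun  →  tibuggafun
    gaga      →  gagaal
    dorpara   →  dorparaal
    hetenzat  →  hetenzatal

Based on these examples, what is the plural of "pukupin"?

"pukupin" ends in -n. The stems ending in -n (dunon → tidunon, liguzin → tiliguzin, buggafun → tibuggafun) add the prefix ti-.
The other pattern: stems ending in -a or -t add -al.
So pukupin → tipukupin.

tipukupin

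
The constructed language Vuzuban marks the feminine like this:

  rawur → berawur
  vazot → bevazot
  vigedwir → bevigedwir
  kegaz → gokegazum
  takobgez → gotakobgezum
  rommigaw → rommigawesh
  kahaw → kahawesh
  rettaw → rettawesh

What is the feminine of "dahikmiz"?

"dahikmiz" ends in -z. The stems ending in -z (kegaz → gokegazum, takobgez → gotakobgezum) add go- … -um around the stem.
So dahikmiz → godahikmizum.

godahikmizum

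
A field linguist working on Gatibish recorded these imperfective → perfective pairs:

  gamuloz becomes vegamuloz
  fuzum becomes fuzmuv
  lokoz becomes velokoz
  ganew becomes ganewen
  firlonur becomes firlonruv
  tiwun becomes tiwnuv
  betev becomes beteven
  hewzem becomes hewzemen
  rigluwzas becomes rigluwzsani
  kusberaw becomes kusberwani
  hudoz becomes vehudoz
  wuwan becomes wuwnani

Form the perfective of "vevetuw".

vevetwuv

hewzem and fuzum both end in -m yet inflect differently (hewzemen, fuzmuv), so the final letter is not what conditions the rule; the last vowel is.
"vevetuw" has last vowel 'u'. The stems whose last vowel is 'u' (tiwun → tiwnuv, fuzum → fuzmuv, firlonur → firlonruv) delete the last vowel and add -uv.
The other patterns: stems whose last vowel is 'e' add -en; stems whose last vowel is 'a' delete the last vowel and add -ani; stems whose last vowel is 'o' add the prefix ve-.
So vevetuw → vevetwuv.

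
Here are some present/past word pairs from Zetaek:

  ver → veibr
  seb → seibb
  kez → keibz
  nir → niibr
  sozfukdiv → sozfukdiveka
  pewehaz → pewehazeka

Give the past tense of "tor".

toibr

pewehaz and kez both end in -z yet inflect differently (pewehazeka, keibz), so the final letter is not what conditions the rule; the number of vowels is.
"tor" has 1 vowel. The stems with 1 vowel (kez → keibz, nir → niibr, seb → seibb) insert -ib- after the first vowel.
So tor → toibr.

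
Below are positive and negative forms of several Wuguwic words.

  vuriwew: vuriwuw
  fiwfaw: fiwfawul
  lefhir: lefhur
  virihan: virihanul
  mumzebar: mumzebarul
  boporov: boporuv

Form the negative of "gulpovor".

gulpovur

"gulpovor" has last vowel 'o'. The one such stem in the data (boporov → boporuv) changes the last vowel to 'u' (as do vuriwew, lefhir), so the same rule applies.
So gulpovor → gulpovur.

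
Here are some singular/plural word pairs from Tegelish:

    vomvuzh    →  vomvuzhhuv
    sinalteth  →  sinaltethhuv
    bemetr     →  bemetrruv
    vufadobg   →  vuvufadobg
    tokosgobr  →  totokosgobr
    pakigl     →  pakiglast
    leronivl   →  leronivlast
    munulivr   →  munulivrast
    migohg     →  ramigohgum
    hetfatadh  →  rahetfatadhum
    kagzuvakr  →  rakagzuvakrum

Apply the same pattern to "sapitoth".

sapitothhuv

"sapitoth" has second-to-last letter 't'. The stems whose second-to-last letter is 't' (sinalteth → sinaltethhuv, bemetr → bemetrruv) double the final consonant and add -uv.
The other patterns: stems whose second-to-last letter is 'b' repeat the first consonant+vowel as a prefix; stems whose second-to-last letter is 'g' or 'v' add -ast; stems whose second-to-last letter is 'd', 'h' or 'k' add ra- … -um around the stem.
So sapitoth → sapitothhuv.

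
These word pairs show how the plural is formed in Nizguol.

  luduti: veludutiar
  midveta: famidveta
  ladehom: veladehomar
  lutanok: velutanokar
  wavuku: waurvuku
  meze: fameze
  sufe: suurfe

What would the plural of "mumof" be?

meze and sufe both end in -e yet inflect differently (fameze, suurfe), so the final letter is not what conditions the rule; the first letter is.
"mumof" begins with m-. The stems beginning with m- (midveta → famidveta, meze → fameze) add the prefix fa-.
The other patterns: stems beginning with l- add ve- … -ar around the stem; stems beginning with s- or w- insert -ur- after the first vowel.
So mumof → famumof.

famumof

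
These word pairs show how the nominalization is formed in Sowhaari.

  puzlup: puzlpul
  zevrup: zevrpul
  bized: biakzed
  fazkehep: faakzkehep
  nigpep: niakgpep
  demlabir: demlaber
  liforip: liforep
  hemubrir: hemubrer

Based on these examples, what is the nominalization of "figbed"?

fiakgbed

"figbed" has last vowel 'e'. The stems whose last vowel is 'e' (bized → biakzed, fazkehep → faakzkehep, nigpep → niakgpep) insert -ak- after the first vowel.
So figbed → fiakgbed.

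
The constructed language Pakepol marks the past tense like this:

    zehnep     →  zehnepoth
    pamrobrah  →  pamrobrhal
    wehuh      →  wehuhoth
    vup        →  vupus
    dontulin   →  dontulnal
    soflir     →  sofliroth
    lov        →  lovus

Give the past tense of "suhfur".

vup and zehnep both end in -p yet inflect differently (vupus, zehnepoth), so the final letter is not what conditions the rule; the number of vowels is.
"suhfur" has 2 vowels. The stems with 2 vowels (wehuh → wehuhoth, zehnep → zehnepoth, soflir → sofliroth) add -oth.
The other patterns: stems with 1 vowel add -us; stems with 3 vowels delete the last vowel and add -al.
So suhfur → suhfuroth.

suhfuroth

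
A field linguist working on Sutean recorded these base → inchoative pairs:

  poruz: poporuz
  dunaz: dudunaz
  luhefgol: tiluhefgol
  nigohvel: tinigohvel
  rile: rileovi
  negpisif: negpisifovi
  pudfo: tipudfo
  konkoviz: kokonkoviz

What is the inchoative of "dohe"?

"dohe" ends in -e. The one such stem in the data (rile → rileovi) adds -ovi, so the same rule applies.
The other patterns: stems ending in -z repeat the first consonant+vowel as a prefix; stems ending in -l or -o add the prefix ti-.
So dohe → doheovi.

doheovi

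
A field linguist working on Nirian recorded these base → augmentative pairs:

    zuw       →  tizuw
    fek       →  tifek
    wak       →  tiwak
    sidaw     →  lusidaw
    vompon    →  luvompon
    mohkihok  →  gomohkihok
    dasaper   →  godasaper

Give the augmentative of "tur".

titur

zuw and sidaw both end in -w yet inflect differently (tizuw, lusidaw), so the final letter is not what conditions the rule; the number of vowels is.
"tur" has 1 vowel. The stems with 1 vowel (zuw → tizuw, fek → tifek, wak → tiwak) add the prefix ti-.
The other patterns: stems with 2 vowels add the prefix lu-; stems with 3 vowels add the prefix go-.
So tur → titur.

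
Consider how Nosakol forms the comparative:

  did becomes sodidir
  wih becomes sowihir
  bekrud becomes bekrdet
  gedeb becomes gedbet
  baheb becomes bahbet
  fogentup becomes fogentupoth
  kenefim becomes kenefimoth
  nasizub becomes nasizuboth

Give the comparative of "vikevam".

"vikevam" has 3 vowels. The stems with 3 vowels (fogentup → fogentupoth, kenefim → kenefimoth, nasizub → nasizuboth) add -oth.
So vikevam → vikevamoth.

vikevamoth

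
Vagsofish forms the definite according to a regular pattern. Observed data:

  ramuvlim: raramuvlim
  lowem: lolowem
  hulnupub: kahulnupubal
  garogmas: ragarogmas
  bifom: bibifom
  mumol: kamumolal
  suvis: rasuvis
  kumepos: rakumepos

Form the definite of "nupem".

bifom and kumepos both have last vowel 'o' yet inflect differently (bibifom, rakumepos), so the last vowel is not what conditions the rule; the final letter is.
"nupem" ends in -m. The stems ending in -m (lowem → lolowem, ramuvlim → raramuvlim, bifom → bibifom) repeat the first consonant+vowel as a prefix.
So nupem → nunupem.

nunupem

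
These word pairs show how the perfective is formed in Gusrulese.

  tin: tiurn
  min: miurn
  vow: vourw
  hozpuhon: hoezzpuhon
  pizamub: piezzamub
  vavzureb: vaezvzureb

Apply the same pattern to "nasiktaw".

tin and hozpuhon both end in -n yet inflect differently (tiurn, hoezzpuhon), so the final letter is not what conditions the rule; the number of vowels is.
"nasiktaw" has 3 vowels. The stems with 3 vowels (hozpuhon → hoezzpuhon, pizamub → piezzamub, vavzureb → vaezvzureb) insert -ez- after the first vowel.
So nasiktaw → naezsiktaw.

naezsiktaw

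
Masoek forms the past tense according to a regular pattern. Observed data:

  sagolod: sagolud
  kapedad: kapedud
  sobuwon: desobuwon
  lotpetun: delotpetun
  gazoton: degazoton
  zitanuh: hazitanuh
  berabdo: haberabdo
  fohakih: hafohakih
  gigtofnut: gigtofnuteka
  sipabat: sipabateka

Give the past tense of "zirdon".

dezirdon

sagolod and sobuwon both have last vowel 'o' yet inflect differently (sagolud, desobuwon), so the last vowel is not what conditions the rule; the final letter is.
"zirdon" ends in -n. The stems ending in -n (sobuwon → desobuwon, lotpetun → delotpetun, gazoton → degazoton) add the prefix de-.
So zirdon → dezirdon.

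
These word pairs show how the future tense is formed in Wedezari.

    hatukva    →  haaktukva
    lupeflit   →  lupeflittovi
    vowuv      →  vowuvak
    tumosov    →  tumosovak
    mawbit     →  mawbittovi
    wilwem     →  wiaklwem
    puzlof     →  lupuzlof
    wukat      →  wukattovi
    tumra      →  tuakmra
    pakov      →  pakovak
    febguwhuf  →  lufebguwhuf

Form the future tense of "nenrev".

nenrevak

febguwhuf and vowuv both have last vowel 'u' yet inflect differently (lufebguwhuf, vowuvak), so the last vowel is not what conditions the rule; the final letter is.
"nenrev" ends in -v. The stems ending in -v (vowuv → vowuvak, pakov → pakovak, tumosov → tumosovak) add -ak.
The other patterns: stems ending in -f add the prefix lu-; stems ending in -t double the final consonant and add -ovi; stems ending in -a or -m insert -ak- after the first vowel.
So nenrev → nenrevak.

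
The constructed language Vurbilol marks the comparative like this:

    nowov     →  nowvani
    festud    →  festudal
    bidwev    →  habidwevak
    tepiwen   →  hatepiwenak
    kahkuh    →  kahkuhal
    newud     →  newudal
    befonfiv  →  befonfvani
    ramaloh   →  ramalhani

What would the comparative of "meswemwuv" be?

meswemwuval

bidwev and nowov both end in -v yet inflect differently (habidwevak, nowvani), so the final letter is not what conditions the rule; the last vowel is.
"meswemwuv" has last vowel 'u'. The stems whose last vowel is 'u' (festud → festudal, newud → newudal, kahkuh → kahkuhal) add -al.
So meswemwuv → meswemwuval.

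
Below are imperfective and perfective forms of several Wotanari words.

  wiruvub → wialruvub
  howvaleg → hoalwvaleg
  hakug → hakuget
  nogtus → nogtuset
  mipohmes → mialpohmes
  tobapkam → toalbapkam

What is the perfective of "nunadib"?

nualnadib

mipohmes and nogtus both end in -s yet inflect differently (mialpohmes, nogtuset), so the final letter is not what conditions the rule; the number of vowels is.
"nunadib" has 3 vowels. The stems with 3 vowels (howvaleg → hoalwvaleg, mipohmes → mialpohmes, wiruvub → wialruvub) insert -al- after the first vowel.
The other pattern: stems with 2 vowels add -et.
So nunadib → nualnadib.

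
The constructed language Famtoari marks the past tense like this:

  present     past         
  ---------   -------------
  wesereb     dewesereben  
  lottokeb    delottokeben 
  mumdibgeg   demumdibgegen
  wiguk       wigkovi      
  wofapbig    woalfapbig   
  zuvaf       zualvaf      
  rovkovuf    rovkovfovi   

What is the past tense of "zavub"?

mumdibgeg and wofapbig both end in -g yet inflect differently (demumdibgegen, woalfapbig), so the final letter is not what conditions the rule; the last vowel is.
"zavub" has last vowel 'u'. The stems whose last vowel is 'u' (rovkovuf → rovkovfovi, wiguk → wigkovi) delete the last vowel and add -ovi.
So zavub → zavbovi.

zavbovi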